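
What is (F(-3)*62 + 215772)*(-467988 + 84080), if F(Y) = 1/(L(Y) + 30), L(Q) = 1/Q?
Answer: -7372528537752/89 ≈ -8.2837e+10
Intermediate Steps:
F(Y) = 1/(30 + 1/Y) (F(Y) = 1/(1/Y + 30) = 1/(30 + 1/Y))
(F(-3)*62 + 215772)*(-467988 + 84080) = (-3/(1 + 30*(-3))*62 + 215772)*(-467988 + 84080) = (-3/(1 - 90)*62 + 215772)*(-383908) = (-3/(-89)*62 + 215772)*(-383908) = (-3*(-1/89)*62 + 215772)*(-383908) = ((3/89)*62 + 215772)*(-383908) = (186/89 + 215772)*(-383908) = (19203894/89)*(-383908) = -7372528537752/89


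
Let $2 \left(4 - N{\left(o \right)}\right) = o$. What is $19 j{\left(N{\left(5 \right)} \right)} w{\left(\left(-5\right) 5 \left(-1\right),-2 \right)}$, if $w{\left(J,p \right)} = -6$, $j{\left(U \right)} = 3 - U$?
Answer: $-171$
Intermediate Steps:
$N{\left(o \right)} = 4 - \frac{o}{2}$
$19 j{\left(N{\left(5 \right)} \right)} w{\left(\left(-5\right) 5 \left(-1\right),-2 \right)} = 19 \left(3 - \left(4 - \frac{5}{2}\right)\right) \left(-6\right) = 19 \left(3 - \frac{3}{2}\right) \left(-6\right) = 19 \cdot \frac{3}{2} \left(-6\right) = \frac{57}{2} \left(-6\right) = -171$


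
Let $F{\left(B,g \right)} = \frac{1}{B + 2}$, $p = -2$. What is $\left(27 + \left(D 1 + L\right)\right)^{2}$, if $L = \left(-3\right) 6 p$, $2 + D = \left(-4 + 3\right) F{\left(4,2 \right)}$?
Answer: $\frac{133225}{36} \approx 3700.7$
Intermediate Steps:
$F{\left(B,g \right)} = \frac{1}{2 + B}$
$D = - \frac{13}{6}$ ($D = -2 + \frac{-4 + 3}{2 + 4} = -2 - \frac{1}{6} = - \frac{13}{6} \approx -2.1667$)
$L = 36$ ($L = \left(-3\right) 6 \left(-2\right) = \left(-18\right) \left(-2\right) = 36$)
$\left(27 + \left(D 1 + L\right)\right)^{2} = \left(27 + \left(\left(- \frac{13}{6}\right) 1 + 36\right)\right)^{2} = \left(27 + \left(- \frac{13}{6} + 36\right)\right)^{2} = \left(27 + \frac{203}{6}\right)^{2} = \left(\frac{365}{6}\right)^{2} = \frac{133225}{36}$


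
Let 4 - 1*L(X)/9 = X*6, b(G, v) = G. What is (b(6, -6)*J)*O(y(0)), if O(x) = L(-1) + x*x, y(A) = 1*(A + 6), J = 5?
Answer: 3780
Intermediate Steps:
y(A) = 6 + A (y(A) = 1*(6 + A) = 6 + A)
L(X) = 36 - 54*X (L(X) = 36 - 9*X*6 = 36 - 54*X)
O(x) = 90 + x² (O(x) = (36 - 54*(-1)) + x*x = (36 + 54) + x² = 90 + x²)
(b(6, -6)*J)*O(y(0)) = (6*5)*(90 + (6 + 0)²) = 30*(90 + 6²) = 30*(90 + 36) = 30*126 = 3780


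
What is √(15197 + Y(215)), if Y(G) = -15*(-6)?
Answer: √15287 ≈ 123.64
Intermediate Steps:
Y(G) = 90
√(15197 + Y(215)) = √(15197 + 90) = √15287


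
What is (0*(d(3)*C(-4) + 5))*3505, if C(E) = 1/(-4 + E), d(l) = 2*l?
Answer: 0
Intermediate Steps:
(0*(d(3)*C(-4) + 5))*3505 = (0*((2*3)/(-4 - 4) + 5))*3505 = (0*(6/(-8) + 5))*3505 = (0*(6*(-1/8) + 5))*3505 = (0*(-3/4 + 5))*3505 = (0*(17/4))*3505 = 0*3505 = 0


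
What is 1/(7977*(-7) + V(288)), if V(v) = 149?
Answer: -1/55690 ≈ -1.7957e-5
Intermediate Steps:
1/(7977*(-7) + V(288)) = 1/(7977*(-7) + 149) = 1/(-55839 + 149) = 1/(-55690) = -1/55690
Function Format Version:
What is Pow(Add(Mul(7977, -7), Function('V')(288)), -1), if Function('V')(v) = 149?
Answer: Rational(-1, 55690) ≈ -1.7957e-5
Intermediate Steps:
Pow(Add(Mul(7977, -7), Function('V')(288)), -1) = Pow(Add(Mul(7977, -7), 149), -1) = Pow(Add(-55839, 149), -1) = Pow(-55690, -1) = Rational(-1, 55690)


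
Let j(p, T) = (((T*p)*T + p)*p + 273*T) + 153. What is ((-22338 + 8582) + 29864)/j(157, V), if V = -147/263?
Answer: 557087126/1118807663 ≈ 0.49793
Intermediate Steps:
V = -147/263 (V = -147*1/263 = -147/263 ≈ -0.55894)
j(p, T) = 153 + 273*T + p*(p + p*T²) (j(p, T) = ((p*T² + p)*p + 273*T) + 153 = ((p + p*T²)*p + 273*T) + 153 = (p*(p + p*T²) + 273*T) + 153 = (273*T + p*(p + p*T²)) + 153 = 153 + 273*T + p*(p + p*T²))
((-22338 + 8582) + 29864)/j(157, V) = ((-22338 + 8582) + 29864)/(153 + 157² + 273*(-147/263) + (-147/263)²*157²) = (-13756 + 29864)/(153 + 24649 - 40131/263 + (21609/69169)*24649) = 16108/(153 + 24649 - 40131/263 + 532640241/69169) = 16108/(2237615326/69169) = 16108*(69169/2237615326) = 557087126/1118807663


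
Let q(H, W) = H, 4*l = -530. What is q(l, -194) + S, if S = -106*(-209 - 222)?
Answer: 91107/2 ≈ 45554.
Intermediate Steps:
l = -265/2 (l = (1/4)*(-530) = -265/2 ≈ -132.50)
S = 45686 (S = -106*(-431) = 45686)
q(l, -194) + S = -265/2 + 45686 = 91107/2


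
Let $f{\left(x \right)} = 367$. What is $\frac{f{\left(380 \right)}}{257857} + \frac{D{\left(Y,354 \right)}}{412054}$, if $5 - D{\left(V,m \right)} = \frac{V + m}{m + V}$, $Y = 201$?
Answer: $\frac{76127623}{53125504139} \approx 0.001433$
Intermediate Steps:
$D{\left(V,m \right)} = 4$ ($D{\left(V,m \right)} = 5 - \frac{V + m}{m + V} = 5 - \frac{V + m}{V + m} = 5 - 1 = 4$)
$\frac{f{\left(380 \right)}}{257857} + \frac{D{\left(Y,354 \right)}}{412054} = \frac{367}{257857} + \frac{4}{412054} = 367 \cdot \frac{1}{257857} + 4 \cdot \frac{1}{412054} = \frac{367}{257857} + \frac{2}{206027} = \frac{76127623}{53125504139}$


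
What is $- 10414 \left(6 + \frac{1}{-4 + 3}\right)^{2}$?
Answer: $-260350$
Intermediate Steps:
$- 10414 \left(6 + \frac{1}{-4 + 3}\right)^{2} = - 10414 \left(6 + \frac{1}{-1}\right)^{2} = - 10414 \left(6 - 1\right)^{2} = - 10414 \cdot 5^{2} = \left(-10414\right) 25 = -260350$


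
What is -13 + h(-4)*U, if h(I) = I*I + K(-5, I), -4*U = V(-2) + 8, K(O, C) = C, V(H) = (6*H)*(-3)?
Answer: -145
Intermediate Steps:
V(H) = -18*H
U = -11 (U = -(-18*(-2) + 8)/4 = -(36 + 8)/4 = -1/4*44 = -11)
h(I) = I + I**2 (h(I) = I*I + I = I**2 + I = I + I**2)
-13 + h(-4)*U = -13 - 4*(1 - 4)*(-11) = -13 - 4*(-3)*(-11) = -13 + 12*(-11) = -13 - 132 = -145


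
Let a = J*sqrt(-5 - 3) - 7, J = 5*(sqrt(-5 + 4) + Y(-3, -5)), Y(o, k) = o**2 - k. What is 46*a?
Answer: -322 - sqrt(2)*(460 - 6440*I) ≈ -972.54 + 9107.5*I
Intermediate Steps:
J = 70 + 5*I (J = 5*(sqrt(-5 + 4) + ((-3)**2 - 1*(-5))) = 5*(sqrt(-1) + (9 + 5)) = 5*(I + 14) = 5*(14 + I) = 70 + 5*I ≈ 70.0 + 5.0*I)
a = -7 + 2*I*sqrt(2)*(70 + 5*I) (a = (70 + 5*I)*sqrt(-5 - 3) - 7 = (70 + 5*I)*sqrt(-8) - 7 = (70 + 5*I)*(2*I*sqrt(2)) - 7 = 2*I*sqrt(2)*(70 + 5*I) - 7 = -7 + 2*I*sqrt(2)*(70 + 5*I) ≈ -21.142 + 197.99*I)
46*a = 46*(-7 - sqrt(2)*(10 - 140*I)) = -322 - 46*sqrt(2)*(10 - 140*I)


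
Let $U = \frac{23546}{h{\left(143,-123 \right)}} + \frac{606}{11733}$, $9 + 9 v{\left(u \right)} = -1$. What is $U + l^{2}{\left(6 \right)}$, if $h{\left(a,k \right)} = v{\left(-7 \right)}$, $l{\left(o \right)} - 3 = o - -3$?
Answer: $- \frac{411580897}{19555} \approx -21047.0$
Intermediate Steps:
$l{\left(o \right)} = 6 + o$ ($l{\left(o \right)} = 3 + \left(o - -3\right) = 3 + \left(o + 3\right) = 3 + \left(3 + o\right) = 6 + o$)
$v{\left(u \right)} = - \frac{10}{9}$ ($v{\left(u \right)} = -1 + \frac{1}{9} \left(-1\right) = -1 - \frac{1}{9} = - \frac{10}{9}$)
$h{\left(a,k \right)} = - \frac{10}{9}$
$U = - \frac{414396817}{19555}$ ($U = \frac{23546}{- \frac{10}{9}} + \frac{606}{11733} = 23546 \left(- \frac{9}{10}\right) + 606 \cdot \frac{1}{11733} = - \frac{105957}{5} + \frac{202}{3911} = - \frac{414396817}{19555} \approx -21191.0$)
$U + l^{2}{\left(6 \right)} = - \frac{414396817}{19555} + \left(6 + 6\right)^{2} = - \frac{414396817}{19555} + 12^{2} = - \frac{414396817}{19555} + 144 = - \frac{411580897}{19555}$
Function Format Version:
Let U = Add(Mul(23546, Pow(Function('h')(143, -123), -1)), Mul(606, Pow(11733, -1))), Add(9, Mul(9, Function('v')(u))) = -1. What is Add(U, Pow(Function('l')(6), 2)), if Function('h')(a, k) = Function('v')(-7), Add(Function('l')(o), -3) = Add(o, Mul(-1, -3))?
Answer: Rational(-411580897, 19555) ≈ -21047.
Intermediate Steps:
Function('l')(o) = Add(6, o) (Function('l')(o) = Add(3, Add(o, Mul(-1, -3))) = Add(3, Add(o, 3)) = Add(3, Add(3, o)) = Add(6, o))
Function('v')(u) = Rational(-10, 9) (Function('v')(u) = Add(-1, Mul(Rational(1, 9), -1)) = Add(-1, Rational(-1, 9)) = Rational(-10, 9))
Function('h')(a, k) = Rational(-10, 9)
U = Rational(-414396817, 19555) (U = Add(Mul(23546, Pow(Rational(-10, 9), -1)), Mul(606, Pow(11733, -1))) = Add(Mul(23546, Rational(-9, 10)), Mul(606, Rational(1, 11733))) = Add(Rational(-105957, 5), Rational(202, 3911)) = Rational(-414396817, 19555) ≈ -21191.)
Add(U, Pow(Function('l')(6), 2)) = Add(Rational(-414396817, 19555), Pow(Add(6, 6), 2)) = Add(Rational(-414396817, 19555), Pow(12, 2)) = Add(Rational(-414396817, 19555), 144) = Rational(-411580897, 19555)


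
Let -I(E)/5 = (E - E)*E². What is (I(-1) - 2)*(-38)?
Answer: 76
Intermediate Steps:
I(E) = 0 (I(E) = -5*(E - E)*E² = -0*E² = -5*0 = 0)
(I(-1) - 2)*(-38) = (0 - 2)*(-38) = -2*(-38) = 76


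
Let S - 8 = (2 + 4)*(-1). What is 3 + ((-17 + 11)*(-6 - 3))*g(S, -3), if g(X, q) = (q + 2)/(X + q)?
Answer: 57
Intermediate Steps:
S = 2 (S = 8 + (2 + 4)*(-1) = 8 + 6*(-1) = 8 - 6 = 2)
g(X, q) = (2 + q)/(X + q)
3 + ((-17 + 11)*(-6 - 3))*g(S, -3) = 3 + ((-17 + 11)*(-6 - 3))*((2 - 3)/(2 - 3)) = 3 + (-6*(-9))*(-1/(-1)) = 3 + 54*(-1*(-1)) = 3 + 54*1 = 3 + 54 = 57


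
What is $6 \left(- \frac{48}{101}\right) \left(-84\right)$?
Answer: $\frac{24192}{101} \approx 239.52$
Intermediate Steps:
$6 \left(- \frac{48}{101}\right) \left(-84\right) = \left(- \frac{288}{101}\right) \left(-84\right) = \frac{24192}{101}$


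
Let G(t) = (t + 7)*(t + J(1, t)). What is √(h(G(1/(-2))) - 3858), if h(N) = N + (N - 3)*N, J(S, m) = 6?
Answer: I*√42423/4 ≈ 51.492*I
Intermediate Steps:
G(t) = (6 + t)*(7 + t) (G(t) = (t + 7)*(t + 6) = (7 + t)*(6 + t) = (6 + t)*(7 + t))
h(N) = N + N*(-3 + N) (h(N) = N + (-3 + N)*N = N + N*(-3 + N))
√(h(G(1/(-2))) - 3858) = √((42 + (1/(-2))² + 13/(-2))*(-2 + (42 + (1/(-2))² + 13/(-2))) - 3858) = √((42 + (-½)² + 13*(-½))*(-2 + (42 + (-½)² + 13*(-½))) - 3858) = √((42 + ¼ - 13/2)*(-2 + (42 + ¼ - 13/2)) - 3858) = √(143*(-2 + 143/4)/4 - 3858) = √((143/4)*(135/4) - 3858) = √(19305/16 - 3858) = √(-42423/16) = I*√42423/4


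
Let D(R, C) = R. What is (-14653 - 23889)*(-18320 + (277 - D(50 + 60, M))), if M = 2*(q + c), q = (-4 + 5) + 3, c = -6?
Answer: 699652926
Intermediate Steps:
q = 4 (q = 1 + 3 = 4)
M = -4 (M = 2*(4 - 6) = 2*(-2) = -4)
(-14653 - 23889)*(-18320 + (277 - D(50 + 60, M))) = (-14653 - 23889)*(-18320 + (277 - (50 + 60))) = -38542*(-18320 + (277 - 1*110)) = -38542*(-18320 + (277 - 110)) = -38542*(-18320 + 167) = -38542*(-18153) = 699652926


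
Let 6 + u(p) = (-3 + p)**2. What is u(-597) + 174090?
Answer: 534084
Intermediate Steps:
u(p) = -6 + (-3 + p)**2
u(-597) + 174090 = (-6 + (-3 - 597)**2) + 174090 = (-6 + (-600)**2) + 174090 = (-6 + 360000) + 174090 = 359994 + 174090 = 534084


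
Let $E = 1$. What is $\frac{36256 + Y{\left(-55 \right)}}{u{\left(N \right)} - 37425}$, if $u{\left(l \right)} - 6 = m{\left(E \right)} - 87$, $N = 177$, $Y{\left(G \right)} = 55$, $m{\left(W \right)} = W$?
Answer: $- \frac{36311}{37505} \approx -0.96816$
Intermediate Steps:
$u{\left(l \right)} = -80$ ($u{\left(l \right)} = 6 + \left(1 - 87\right) = 6 - 86 = -80$)
$\frac{36256 + Y{\left(-55 \right)}}{u{\left(N \right)} - 37425} = \frac{36256 + 55}{-80 - 37425} = \frac{36311}{-37505} = 36311 \left(- \frac{1}{37505}\right) = - \frac{36311}{37505}$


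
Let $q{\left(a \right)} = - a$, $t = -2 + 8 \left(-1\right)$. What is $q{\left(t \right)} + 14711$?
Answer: $14721$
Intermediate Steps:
$t = -10$ ($t = -2 - 8 = -10$)
$q{\left(t \right)} + 14711 = \left(-1\right) \left(-10\right) + 14711 = 10 + 14711 = 14721$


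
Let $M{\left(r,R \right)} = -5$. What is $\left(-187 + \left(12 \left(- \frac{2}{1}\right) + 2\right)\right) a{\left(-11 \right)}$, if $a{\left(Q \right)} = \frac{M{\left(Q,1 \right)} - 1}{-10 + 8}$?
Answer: $-627$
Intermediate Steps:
$a{\left(Q \right)} = 3$ ($a{\left(Q \right)} = \frac{-5 - 1}{-10 + 8} = - \frac{6}{-2} = \left(-6\right) \left(- \frac{1}{2}\right) = 3$)
$\left(-187 + \left(12 \left(- \frac{2}{1}\right) + 2\right)\right) a{\left(-11 \right)} = \left(-187 + \left(12 \left(- \frac{2}{1}\right) + 2\right)\right) 3 = \left(-187 + \left(12 \left(\left(-2\right) 1\right) + 2\right)\right) 3 = \left(-187 + \left(12 \left(-2\right) + 2\right)\right) 3 = \left(-187 + \left(-24 + 2\right)\right) 3 = \left(-187 - 22\right) 3 = \left(-209\right) 3 = -627$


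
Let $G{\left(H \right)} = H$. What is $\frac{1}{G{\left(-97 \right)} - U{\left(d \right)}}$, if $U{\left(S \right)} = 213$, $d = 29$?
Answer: $- \frac{1}{310} \approx -0.0032258$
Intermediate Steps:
$\frac{1}{G{\left(-97 \right)} - U{\left(d \right)}} = \frac{1}{-97 - 213} = \frac{1}{-310} = - \frac{1}{310}$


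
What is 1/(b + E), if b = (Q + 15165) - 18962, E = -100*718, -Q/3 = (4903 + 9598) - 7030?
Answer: -1/98010 ≈ -1.0203e-5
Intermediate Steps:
Q = -22413 (Q = -3*((4903 + 9598) - 7030) = -3*(14501 - 7030) = -3*7471 = -22413)
E = -71800
b = -26210 (b = (-22413 + 15165) - 18962 = -7248 - 18962 = -26210)
1/(b + E) = 1/(-26210 - 71800) = 1/(-98010) = -1/98010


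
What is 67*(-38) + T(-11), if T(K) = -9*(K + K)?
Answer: -2348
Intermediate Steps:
T(K) = -18*K
67*(-38) + T(-11) = 67*(-38) - 18*(-11) = -2546 + 198 = -2348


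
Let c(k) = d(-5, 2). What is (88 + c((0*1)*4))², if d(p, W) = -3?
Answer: 7225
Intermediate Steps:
c(k) = -3
(88 + c((0*1)*4))² = (88 - 3)² = 85² = 7225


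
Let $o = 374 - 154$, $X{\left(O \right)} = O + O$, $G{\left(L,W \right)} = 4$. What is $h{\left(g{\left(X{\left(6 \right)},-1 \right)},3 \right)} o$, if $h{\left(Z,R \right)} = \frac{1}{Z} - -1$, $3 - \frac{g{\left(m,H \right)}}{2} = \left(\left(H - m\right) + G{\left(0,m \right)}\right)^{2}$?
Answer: $\frac{8525}{39} \approx 218.59$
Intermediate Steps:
$X{\left(O \right)} = 2 O$
$g{\left(m,H \right)} = 6 - 2 \left(4 + H - m\right)^{2}$ ($g{\left(m,H \right)} = 6 - 2 \left(\left(H - m\right) + 4\right)^{2} = 6 - 2 \left(4 + H - m\right)^{2}$)
$h{\left(Z,R \right)} = 1 + \frac{1}{Z}$ ($h{\left(Z,R \right)} = \frac{1}{Z} + 1 = 1 + \frac{1}{Z}$)
$o = 220$ ($o = 374 - 154 = 220$)
$h{\left(g{\left(X{\left(6 \right)},-1 \right)},3 \right)} o = \frac{1 + \left(6 - 2 \left(4 - 1 - 2 \cdot 6\right)^{2}\right)}{6 - 2 \left(4 - 1 - 2 \cdot 6\right)^{2}} \cdot 220 = \frac{1 + \left(6 - 2 \left(4 - 1 - 12\right)^{2}\right)}{6 - 2 \left(4 - 1 - 12\right)^{2}} \cdot 220 = \frac{1 + \left(6 - 2 \left(-9\right)^{2}\right)}{6 - 2 \left(-9\right)^{2}} \cdot 220 = \frac{1 + \left(6 - 162\right)}{6 - 162} \cdot 220 = \frac{1 - 156}{-156} \cdot 220 = \left(- \frac{1}{156}\right) \left(-155\right) 220 = \frac{155}{156} \cdot 220 = \frac{8525}{39}$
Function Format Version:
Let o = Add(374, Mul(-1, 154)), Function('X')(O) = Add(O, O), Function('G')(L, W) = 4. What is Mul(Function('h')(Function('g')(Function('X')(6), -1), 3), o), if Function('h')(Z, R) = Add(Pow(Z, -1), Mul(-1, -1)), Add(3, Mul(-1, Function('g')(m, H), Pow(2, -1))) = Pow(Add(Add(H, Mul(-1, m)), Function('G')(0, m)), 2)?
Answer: Rational(8525, 39) ≈ 218.59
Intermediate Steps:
Function('X')(O) = Mul(2, O)
Function('g')(m, H) = Add(6, Mul(-2, Pow(Add(4, H, Mul(-1, m)), 2))) (Function('g')(m, H) = Add(6, Mul(-2, Pow(Add(Add(H, Mul(-1, m)), 4), 2))) = Add(6, Mul(-2, Pow(Add(4, H, Mul(-1, m)), 2))))
Function('h')(Z, R) = Add(1, Pow(Z, -1)) (Function('h')(Z, R) = Add(Pow(Z, -1), 1) = Add(1, Pow(Z, -1)))
o = 220 (o = Add(374, -154) = 220)
Mul(Function('h')(Function('g')(Function('X')(6), -1), 3), o) = Mul(Mul(Pow(Add(6, Mul(-2, Pow(Add(4, -1, Mul(-1, Mul(2, 6))), 2))), -1), Add(1, Add(6, Mul(-2, Pow(Add(4, -1, Mul(-1, Mul(2, 6))), 2))))), 220) = Mul(Mul(Pow(Add(6, Mul(-2, Pow(Add(4, -1, Mul(-1, 12)), 2))), -1), Add(1, Add(6, Mul(-2, Pow(Add(4, -1, Mul(-1, 12)), 2))))), 220) = Mul(Mul(Pow(Add(6, Mul(-2, Pow(Add(4, -1, -12), 2))), -1), Add(1, Add(6, Mul(-2, Pow(Add(4, -1, -12), 2))))), 220) = Mul(Mul(Pow(Add(6, Mul(-2, Pow(-9, 2))), -1), Add(1, Add(6, Mul(-2, Pow(-9, 2))))), 220) = Mul(Mul(Pow(Add(6, Mul(-2, 81)), -1), Add(1, Add(6, Mul(-2, 81)))), 220) = Mul(Mul(Pow(Add(6, -162), -1), Add(1, Add(6, -162))), 220) = Mul(Mul(Pow(-156, -1), Add(1, -156)), 220) = Mul(Mul(Rational(-1, 156), -155), 220) = Mul(Rational(155, 156), 220) = Rational(8525, 39)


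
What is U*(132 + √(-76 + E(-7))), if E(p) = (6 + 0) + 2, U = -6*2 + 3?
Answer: -1188 - 18*I*√17 ≈ -1188.0 - 74.216*I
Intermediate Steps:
U = -9 (U = -12 + 3 = -9)
E(p) = 8 (E(p) = 6 + 2 = 8)
U*(132 + √(-76 + E(-7))) = -9*(132 + √(-76 + 8)) = -9*(132 + √(-68)) = -9*(132 + 2*I*√17) = -1188 - 18*I*√17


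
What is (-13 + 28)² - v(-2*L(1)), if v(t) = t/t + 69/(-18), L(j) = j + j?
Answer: 1367/6 ≈ 227.83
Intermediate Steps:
L(j) = 2*j
v(t) = -17/6 (v(t) = 1 + 69*(-1/18) = 1 - 23/6 = -17/6)
(-13 + 28)² - v(-2*L(1)) = (-13 + 28)² - 1*(-17/6) = 15² + 17/6 = 225 + 17/6 = 1367/6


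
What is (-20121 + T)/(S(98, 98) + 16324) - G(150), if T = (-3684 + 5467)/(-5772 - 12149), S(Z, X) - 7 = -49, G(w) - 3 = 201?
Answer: -29942846756/145894861 ≈ -205.24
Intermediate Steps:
G(w) = 204 (G(w) = 3 + 201 = 204)
S(Z, X) = -42 (S(Z, X) = 7 - 49 = -42)
T = -1783/17921 (T = 1783/(-17921) = 1783*(-1/17921) = -1783/17921 ≈ -0.099492)
(-20121 + T)/(S(98, 98) + 16324) - G(150) = (-20121 - 1783/17921)/(-42 + 16324) - 1*204 = -360590224/17921/16282 - 204 = -360590224/17921*1/16282 - 204 = -180295112/145894861 - 204 = -29942846756/145894861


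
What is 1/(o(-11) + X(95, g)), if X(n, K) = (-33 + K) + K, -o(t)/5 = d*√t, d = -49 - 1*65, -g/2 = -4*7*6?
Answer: 71/442469 - 190*I*√11/1327407 ≈ 0.00016046 - 0.00047473*I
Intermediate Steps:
g = 336 (g = -2*(-4*7)*6 = -(-56)*6 = -2*(-168) = 336)
d = -114 (d = -49 - 65 = -114)
o(t) = 570*√t (o(t) = -(-570)*√t = 570*√t)
X(n, K) = -33 + 2*K
1/(o(-11) + X(95, g)) = 1/(570*√(-11) + (-33 + 2*336)) = 1/(570*(I*√11) + (-33 + 672)) = 1/(570*I*√11 + 639) = 1/(639 + 570*I*√11)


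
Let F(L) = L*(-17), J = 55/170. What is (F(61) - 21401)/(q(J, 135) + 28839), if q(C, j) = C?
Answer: -762892/980537 ≈ -0.77804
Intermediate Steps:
J = 11/34 (J = 55*(1/170) = 11/34 ≈ 0.32353)
F(L) = -17*L
(F(61) - 21401)/(q(J, 135) + 28839) = (-17*61 - 21401)/(11/34 + 28839) = (-1037 - 21401)/(980537/34) = -22438*34/980537 = -762892/980537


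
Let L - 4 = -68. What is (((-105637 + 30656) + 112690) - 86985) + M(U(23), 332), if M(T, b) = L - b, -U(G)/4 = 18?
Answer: -49672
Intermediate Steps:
L = -64 (L = 4 - 68 = -64)
U(G) = -72 (U(G) = -4*18 = -72)
M(T, b) = -64 - b
(((-105637 + 30656) + 112690) - 86985) + M(U(23), 332) = (((-105637 + 30656) + 112690) - 86985) + (-64 - 1*332) = ((-74981 + 112690) - 86985) + (-64 - 332) = (37709 - 86985) - 396 = -49276 - 396 = -49672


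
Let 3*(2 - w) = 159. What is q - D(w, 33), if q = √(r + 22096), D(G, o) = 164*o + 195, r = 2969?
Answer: -5607 + 3*√2785 ≈ -5448.7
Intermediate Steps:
w = -51 (w = 2 - ⅓*159 = 2 - 53 = -51)
D(G, o) = 195 + 164*o
q = 3*√2785 (q = √(2969 + 22096) = √25065 = 3*√2785 ≈ 158.32)
q - D(w, 33) = 3*√2785 - (195 + 164*33) = 3*√2785 - (195 + 5412) = 3*√2785 - 1*5607 = 3*√2785 - 5607 = -5607 + 3*√2785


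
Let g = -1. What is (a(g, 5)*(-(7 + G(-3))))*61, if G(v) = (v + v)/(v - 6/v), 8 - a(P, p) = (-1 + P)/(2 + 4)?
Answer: -19825/3 ≈ -6608.3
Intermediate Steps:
a(P, p) = 49/6 - P/6 (a(P, p) = 8 - (-1 + P)/(2 + 4) = 8 - (-1 + P)/6 = 8 - (-1/6 + P/6) = 8 + (1/6 - P/6) = 49/6 - P/6)
G(v) = 2*v/(v - 6/v) (G(v) = (2*v)/(v - 6/v) = 2*v/(v - 6/v))
(a(g, 5)*(-(7 + G(-3))))*61 = ((49/6 - 1/6*(-1))*(-(7 + 2*(-3)**2/(-6 + (-3)**2))))*61 = ((49/6 + 1/6)*(-(7 + 2*9/(-6 + 9))))*61 = (25*(-(7 + 2*9/3))/3)*61 = (25*(-(7 + 2*9*(1/3)))/3)*61 = (25*(-(7 + 6))/3)*61 = (25*(-1*13)/3)*61 = ((25/3)*(-13))*61 = -325/3*61 = -19825/3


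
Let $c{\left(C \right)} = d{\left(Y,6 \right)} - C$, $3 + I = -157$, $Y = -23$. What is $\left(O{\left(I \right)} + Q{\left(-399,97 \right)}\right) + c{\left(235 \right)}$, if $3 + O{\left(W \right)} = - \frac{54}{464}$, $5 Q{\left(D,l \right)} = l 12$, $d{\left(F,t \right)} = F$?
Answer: $- \frac{32847}{1160} \approx -28.316$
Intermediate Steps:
$I = -160$ ($I = -3 - 157 = -160$)
$Q{\left(D,l \right)} = \frac{12 l}{5}$ ($Q{\left(D,l \right)} = \frac{l 12}{5} = \frac{12 l}{5}$)
$O{\left(W \right)} = - \frac{723}{232}$ ($O{\left(W \right)} = -3 - \frac{54}{464} = -3 - \frac{27}{232} = - \frac{723}{232}$)
$c{\left(C \right)} = -23 - C$
$\left(O{\left(I \right)} + Q{\left(-399,97 \right)}\right) + c{\left(235 \right)} = \left(- \frac{723}{232} + \frac{12}{5} \cdot 97\right) - 258 = \left(- \frac{723}{232} + \frac{1164}{5}\right) - 258 = \frac{266433}{1160} - 258 = - \frac{32847}{1160}$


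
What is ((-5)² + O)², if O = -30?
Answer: 25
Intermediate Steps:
((-5)² + O)² = ((-5)² - 30)² = (25 - 30)² = (-5)² = 25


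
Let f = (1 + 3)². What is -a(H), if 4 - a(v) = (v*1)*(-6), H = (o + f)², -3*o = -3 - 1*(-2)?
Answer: -4814/3 ≈ -1604.7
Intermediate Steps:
f = 16 (f = 4² = 16)
o = ⅓ (o = -(-3 - 1*(-2))/3 = -(-3 + 2)/3 = -⅓*(-1) = ⅓ ≈ 0.33333)
H = 2401/9 (H = (⅓ + 16)² = (49/3)² = 2401/9 ≈ 266.78)
a(v) = 4 + 6*v (a(v) = 4 - v*1*(-6) = 4 - v*(-6) = 4 - (-6)*v = 4 + 6*v)
-a(H) = -(4 + 6*(2401/9)) = -(4 + 4802/3) = -1*4814/3 = -4814/3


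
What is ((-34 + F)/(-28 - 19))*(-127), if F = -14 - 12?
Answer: -7620/47 ≈ -162.13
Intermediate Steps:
F = -26
((-34 + F)/(-28 - 19))*(-127) = ((-34 - 26)/(-28 - 19))*(-127) = -60/(-47)*(-127) = -60*(-1/47)*(-127) = (60/47)*(-127) = -7620/47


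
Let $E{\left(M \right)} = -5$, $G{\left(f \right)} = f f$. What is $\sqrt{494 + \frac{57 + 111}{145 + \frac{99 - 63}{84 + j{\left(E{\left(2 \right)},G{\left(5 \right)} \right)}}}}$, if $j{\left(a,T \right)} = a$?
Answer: $\frac{\sqrt{65381790566}}{11491} \approx 22.252$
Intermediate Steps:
$G{\left(f \right)} = f^{2}$
$\sqrt{494 + \frac{57 + 111}{145 + \frac{99 - 63}{84 + j{\left(E{\left(2 \right)},G{\left(5 \right)} \right)}}}} = \sqrt{494 + \frac{57 + 111}{145 + \frac{99 - 63}{84 - 5}}} = \sqrt{494 + \frac{168}{145 + \frac{36}{79}}} = \sqrt{494 + \frac{168}{\frac{11491}{79}}} = \sqrt{494 + 168 \cdot \frac{79}{11491}} = \sqrt{494 + \frac{13272}{11491}} = \sqrt{\frac{5689826}{11491}} = \frac{\sqrt{65381790566}}{11491}$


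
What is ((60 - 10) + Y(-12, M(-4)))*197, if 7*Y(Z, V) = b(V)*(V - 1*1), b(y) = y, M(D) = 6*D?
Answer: 187150/7 ≈ 26736.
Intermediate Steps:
Y(Z, V) = V*(-1 + V)/7 (Y(Z, V) = (V*(V - 1*1))/7 = (V*(V - 1))/7 = (V*(-1 + V))/7 = V*(-1 + V)/7)
((60 - 10) + Y(-12, M(-4)))*197 = ((60 - 10) + (6*(-4))*(-1 + 6*(-4))/7)*197 = (50 + (⅐)*(-24)*(-1 - 24))*197 = (50 + (⅐)*(-24)*(-25))*197 = (50 + 600/7)*197 = (950/7)*197 = 187150/7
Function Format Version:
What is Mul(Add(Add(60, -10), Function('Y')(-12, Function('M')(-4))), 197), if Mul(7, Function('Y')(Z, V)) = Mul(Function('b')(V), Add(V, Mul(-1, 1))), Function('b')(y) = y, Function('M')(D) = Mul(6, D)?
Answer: Rational(187150, 7) ≈ 26736.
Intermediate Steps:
Function('Y')(Z, V) = Mul(Rational(1, 7), V, Add(-1, V)) (Function('Y')(Z, V) = Mul(Rational(1, 7), Mul(V, Add(V, Mul(-1, 1)))) = Mul(Rational(1, 7), Mul(V, Add(V, -1))) = Mul(Rational(1, 7), Mul(V, Add(-1, V))) = Mul(Rational(1, 7), V, Add(-1, V)))
Mul(Add(Add(60, -10), Function('Y')(-12, Function('M')(-4))), 197) = Mul(Add(Add(60, -10), Mul(Rational(1, 7), Mul(6, -4), Add(-1, Mul(6, -4)))), 197) = Mul(Add(50, Mul(Rational(1, 7), -24, Add(-1, -24))), 197) = Mul(Add(50, Mul(Rational(1, 7), -24, -25)), 197) = Mul(Add(50, Rational(600, 7)), 197) = Mul(Rational(950, 7), 197) = Rational(187150, 7)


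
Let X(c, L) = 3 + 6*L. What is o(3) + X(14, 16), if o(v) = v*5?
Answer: 114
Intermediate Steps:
o(v) = 5*v
o(3) + X(14, 16) = 5*3 + (3 + 6*16) = 15 + (3 + 96) = 15 + 99 = 114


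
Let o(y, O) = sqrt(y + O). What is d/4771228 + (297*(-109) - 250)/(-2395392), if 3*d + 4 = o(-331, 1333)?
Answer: 38912144297/2857240345344 + sqrt(1002)/14313684 ≈ 0.013621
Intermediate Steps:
o(y, O) = sqrt(O + y)
d = -4/3 + sqrt(1002)/3 (d = -4/3 + sqrt(1333 - 331)/3 = -4/3 + sqrt(1002)/3 ≈ 9.2181)
d/4771228 + (297*(-109) - 250)/(-2395392) = (-4/3 + sqrt(1002)/3)/4771228 + (297*(-109) - 250)/(-2395392) = (-4/3 + sqrt(1002)/3)*(1/4771228) + (-32373 - 250)*(-1/2395392) = (-1/3578421 + sqrt(1002)/14313684) - 32623*(-1/2395392) = (-1/3578421 + sqrt(1002)/14313684) + 32623/2395392 = 38912144297/2857240345344 + sqrt(1002)/14313684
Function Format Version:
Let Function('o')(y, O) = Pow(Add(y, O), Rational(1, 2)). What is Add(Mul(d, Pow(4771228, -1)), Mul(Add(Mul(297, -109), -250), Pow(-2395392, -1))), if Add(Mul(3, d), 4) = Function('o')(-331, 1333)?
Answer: Add(Rational(38912144297, 2857240345344), Mul(Rational(1, 14313684), Pow(1002, Rational(1, 2)))) ≈ 0.013621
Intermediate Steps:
Function('o')(y, O) = Pow(Add(O, y), Rational(1, 2))
d = Add(Rational(-4, 3), Mul(Rational(1, 3), Pow(1002, Rational(1, 2)))) (d = Add(Rational(-4, 3), Mul(Rational(1, 3), Pow(Add(1333, -331), Rational(1, 2)))) = Add(Rational(-4, 3), Mul(Rational(1, 3), Pow(1002, Rational(1, 2)))) ≈ 9.2181)
Add(Mul(d, Pow(4771228, -1)), Mul(Add(Mul(297, -109), -250), Pow(-2395392, -1))) = Add(Mul(Add(Rational(-4, 3), Mul(Rational(1, 3), Pow(1002, Rational(1, 2)))), Pow(4771228, -1)), Mul(Add(Mul(297, -109), -250), Pow(-2395392, -1))) = Add(Mul(Add(Rational(-4, 3), Mul(Rational(1, 3), Pow(1002, Rational(1, 2)))), Rational(1, 4771228)), Mul(Add(-32373, -250), Rational(-1, 2395392))) = Add(Add(Rational(-1, 3578421), Mul(Rational(1, 14313684), Pow(1002, Rational(1, 2)))), Mul(-32623, Rational(-1, 2395392))) = Add(Add(Rational(-1, 3578421), Mul(Rational(1, 14313684), Pow(1002, Rational(1, 2)))), Rational(32623, 2395392)) = Add(Rational(38912144297, 2857240345344), Mul(Rational(1, 14313684), Pow(1002, Rational(1, 2))))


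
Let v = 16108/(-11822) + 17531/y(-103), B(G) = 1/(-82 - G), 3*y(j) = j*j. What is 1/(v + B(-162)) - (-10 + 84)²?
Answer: -99095780268364/18097296759 ≈ -5475.7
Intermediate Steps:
y(j) = j²/3 (y(j) = (j*j)/3 = j²/3)
v = 225432337/62709799 (v = 16108/(-11822) + 17531/(((⅓)*(-103)²)) = 16108*(-1/11822) + 17531/(((⅓)*10609)) = -8054/5911 + 17531/(10609/3) = -8054/5911 + 17531*(3/10609) = -8054/5911 + 52593/10609 = 225432337/62709799 ≈ 3.5948)
1/(v + B(-162)) - (-10 + 84)² = 1/(225432337/62709799 - 1/(82 - 162)) - (-10 + 84)² = 1/(225432337/62709799 - 1/(-80)) - 1*74² = 1/(225432337/62709799 - 1*(-1/80)) - 1*5476 = 1/(225432337/62709799 + 1/80) - 5476 = 1/(18097296759/5016783920) - 5476 = 5016783920/18097296759 - 5476 = -99095780268364/18097296759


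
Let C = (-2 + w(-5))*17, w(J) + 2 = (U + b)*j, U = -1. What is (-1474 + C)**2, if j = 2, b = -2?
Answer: 2702736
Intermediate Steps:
w(J) = -8 (w(J) = -2 + (-1 - 2)*2 = -2 - 3*2 = -2 - 6 = -8)
C = -170 (C = (-2 - 8)*17 = -10*17 = -170)
(-1474 + C)**2 = (-1474 - 170)**2 = (-1644)**2 = 2702736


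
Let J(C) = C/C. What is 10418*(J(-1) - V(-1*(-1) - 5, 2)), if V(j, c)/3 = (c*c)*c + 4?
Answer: -364630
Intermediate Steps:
J(C) = 1
V(j, c) = 12 + 3*c**3 (V(j, c) = 3*((c*c)*c + 4) = 3*(c**2*c + 4) = 3*(c**3 + 4) = 3*(4 + c**3) = 12 + 3*c**3)
10418*(J(-1) - V(-1*(-1) - 5, 2)) = 10418*(1 - (12 + 3*2**3)) = 10418*(1 - (12 + 3*8)) = 10418*(1 - (12 + 24)) = 10418*(1 - 1*36) = 10418*(1 - 36) = 10418*(-35) = -364630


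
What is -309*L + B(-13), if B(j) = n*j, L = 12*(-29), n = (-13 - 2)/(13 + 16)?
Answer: 3118623/29 ≈ 1.0754e+5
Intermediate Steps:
n = -15/29 ≈ -0.51724
L = -348
B(j) = -15*j/29
-309*L + B(-13) = -309*(-348) - 15/29*(-13) = 107532 + 195/29 = 3118623/29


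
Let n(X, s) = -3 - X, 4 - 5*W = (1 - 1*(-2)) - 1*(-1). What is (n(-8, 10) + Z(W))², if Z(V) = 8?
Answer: 169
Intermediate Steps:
W = 0 (W = ⅘ - ((1 - 1*(-2)) - 1*(-1))/5 = ⅘ - ((1 + 2) + 1)/5 = ⅘ - (3 + 1)/5 = ⅘ - ⅕*4 = ⅘ - ⅘ = 0)
(n(-8, 10) + Z(W))² = ((-3 - 1*(-8)) + 8)² = ((-3 + 8) + 8)² = (5 + 8)² = 13² = 169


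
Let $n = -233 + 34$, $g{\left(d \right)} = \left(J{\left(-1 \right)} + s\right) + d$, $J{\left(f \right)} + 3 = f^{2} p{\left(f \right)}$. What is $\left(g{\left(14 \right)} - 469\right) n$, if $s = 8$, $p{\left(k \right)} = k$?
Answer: $89749$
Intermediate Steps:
$J{\left(f \right)} = -3 + f^{3}$ ($J{\left(f \right)} = -3 + f^{2} f = -3 + f^{3}$)
$g{\left(d \right)} = 4 + d$ ($g{\left(d \right)} = \left(\left(-3 + \left(-1\right)^{3}\right) + 8\right) + d = \left(\left(-3 - 1\right) + 8\right) + d = \left(-4 + 8\right) + d = 4 + d$)
$n = -199$
$\left(g{\left(14 \right)} - 469\right) n = \left(\left(4 + 14\right) - 469\right) \left(-199\right) = \left(18 - 469\right) \left(-199\right) = \left(-451\right) \left(-199\right) = 89749$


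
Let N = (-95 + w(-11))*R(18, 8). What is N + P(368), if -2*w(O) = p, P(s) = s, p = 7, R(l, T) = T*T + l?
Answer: -7709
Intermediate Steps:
R(l, T) = l + T² (R(l, T) = T² + l = l + T²)
w(O) = -7/2 (w(O) = -½*7 = -7/2)
N = -8077 (N = (-95 - 7/2)*(18 + 8²) = -197*(18 + 64)/2 = -197/2*82 = -8077)
N + P(368) = -8077 + 368 = -7709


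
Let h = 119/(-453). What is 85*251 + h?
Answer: 9664636/453 ≈ 21335.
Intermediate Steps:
h = -119/453 (h = 119*(-1/453) = -119/453 ≈ -0.26269)
85*251 + h = 85*251 - 119/453 = 21335 - 119/453 = 9664636/453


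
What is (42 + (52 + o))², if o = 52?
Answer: 21316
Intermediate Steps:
(42 + (52 + o))² = (42 + (52 + 52))² = (42 + 104)² = 146² = 21316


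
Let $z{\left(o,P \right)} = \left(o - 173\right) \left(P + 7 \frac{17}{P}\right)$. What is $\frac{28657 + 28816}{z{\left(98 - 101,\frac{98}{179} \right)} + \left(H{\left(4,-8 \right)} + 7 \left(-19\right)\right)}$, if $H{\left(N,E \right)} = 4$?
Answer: $- \frac{72013669}{48215709} \approx -1.4936$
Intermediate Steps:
$z{\left(o,P \right)} = \left(-173 + o\right) \left(P + \frac{119}{P}\right)$
$\frac{28657 + 28816}{z{\left(98 - 101,\frac{98}{179} \right)} + \left(H{\left(4,-8 \right)} + 7 \left(-19\right)\right)} = \frac{28657 + 28816}{\frac{-20587 + 119 \left(98 - 101\right) + \left(\frac{98}{179}\right)^{2} \left(-173 + \left(98 - 101\right)\right)}{98 \cdot \frac{1}{179}} + \left(4 + 7 \left(-19\right)\right)} = \frac{57473}{\frac{-20587 + 119 \left(98 - 101\right) + \left(98 \cdot \frac{1}{179}\right)^{2} \left(-173 + \left(98 - 101\right)\right)}{98 \cdot \frac{1}{179}} + \left(4 - 133\right)} = \frac{57473}{\frac{-20587 + 119 \left(-3\right) + \left(\frac{98}{179}\right)^{2} \left(-173 - 3\right)}{\frac{98}{179}} - 129} = \frac{57473}{\frac{179 \left(-20587 - 357 + \frac{9604}{32041} \left(-176\right)\right)}{98} - 129} = \frac{57473}{\frac{179 \left(-20587 - 357 - \frac{1690304}{32041}\right)}{98} - 129} = \frac{57473}{\frac{179}{98} \left(- \frac{672757008}{32041}\right) - 129} = \frac{57473}{- \frac{48054072}{1253} - 129} = \frac{57473}{- \frac{48215709}{1253}} = 57473 \left(- \frac{1253}{48215709}\right) = - \frac{72013669}{48215709}$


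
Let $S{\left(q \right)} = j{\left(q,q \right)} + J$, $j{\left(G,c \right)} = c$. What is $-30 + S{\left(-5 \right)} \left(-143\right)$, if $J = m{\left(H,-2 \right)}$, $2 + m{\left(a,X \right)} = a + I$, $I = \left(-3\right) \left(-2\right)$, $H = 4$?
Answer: $-459$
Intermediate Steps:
$I = 6$
$m{\left(a,X \right)} = 4 + a$ ($m{\left(a,X \right)} = -2 + \left(a + 6\right) = -2 + \left(6 + a\right) = 4 + a$)
$J = 8$ ($J = 4 + 4 = 8$)
$S{\left(q \right)} = 8 + q$ ($S{\left(q \right)} = q + 8 = 8 + q$)
$-30 + S{\left(-5 \right)} \left(-143\right) = -30 + \left(8 - 5\right) \left(-143\right) = -30 + 3 \left(-143\right) = -30 - 429 = -459$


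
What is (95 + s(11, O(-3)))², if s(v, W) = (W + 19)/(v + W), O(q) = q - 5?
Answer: 87616/9 ≈ 9735.1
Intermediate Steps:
O(q) = -5 + q
s(v, W) = (19 + W)/(W + v)
(95 + s(11, O(-3)))² = (95 + (19 + (-5 - 3))/((-5 - 3) + 11))² = (95 + (19 - 8)/(-8 + 11))² = (95 + 11/3)² = (296/3)² = 87616/9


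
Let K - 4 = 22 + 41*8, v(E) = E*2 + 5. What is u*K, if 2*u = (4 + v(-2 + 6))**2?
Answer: 51153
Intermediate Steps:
v(E) = 5 + 2*E (v(E) = 2*E + 5 = 5 + 2*E)
u = 289/2 (u = (4 + (5 + 2*(-2 + 6)))**2/2 = (4 + (5 + 2*4))**2/2 = (4 + (5 + 8))**2/2 = (4 + 13)**2/2 = (1/2)*17**2 = (1/2)*289 = 289/2 ≈ 144.50)
K = 354 (K = 4 + (22 + 41*8) = 4 + (22 + 328) = 4 + 350 = 354)
u*K = (289/2)*354 = 51153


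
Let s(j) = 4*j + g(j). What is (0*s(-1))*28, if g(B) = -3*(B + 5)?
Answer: 0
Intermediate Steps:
g(B) = -15 - 3*B (g(B) = -3*(5 + B) = -15 - 3*B)
s(j) = -15 + j (s(j) = 4*j + (-15 - 3*j) = -15 + j)
(0*s(-1))*28 = (0*(-15 - 1))*28 = (0*(-16))*28 = 0*28 = 0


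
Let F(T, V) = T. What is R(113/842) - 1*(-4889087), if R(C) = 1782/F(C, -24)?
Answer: 553967275/113 ≈ 4.9024e+6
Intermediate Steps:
R(C) = 1782/C
R(113/842) - 1*(-4889087) = 1782/((113/842)) - 1*(-4889087) = 1782/((113*(1/842))) + 4889087 = 1782/(113/842) + 4889087 = 1782*(842/113) + 4889087 = 1500444/113 + 4889087 = 553967275/113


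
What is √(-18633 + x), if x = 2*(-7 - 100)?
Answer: I*√18847 ≈ 137.28*I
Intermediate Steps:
x = -214 (x = 2*(-107) = -214)
√(-18633 + x) = √(-18633 - 214) = √(-18847) = I*√18847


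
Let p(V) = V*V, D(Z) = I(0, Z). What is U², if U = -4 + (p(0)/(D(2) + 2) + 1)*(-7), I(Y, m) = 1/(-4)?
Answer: 121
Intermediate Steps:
I(Y, m) = -¼
D(Z) = -¼
p(V) = V²
U = -11 (U = -4 + (0²/(-¼ + 2) + 1)*(-7) = -4 + (0/(7/4) + 1)*(-7) = -4 + (0*(4/7) + 1)*(-7) = -4 + (0 + 1)*(-7) = -4 + 1*(-7) = -4 - 7 = -11)
U² = (-11)² = 121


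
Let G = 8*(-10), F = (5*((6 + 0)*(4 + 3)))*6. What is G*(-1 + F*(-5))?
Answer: 504080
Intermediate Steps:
F = 1260 (F = (5*(6*7))*6 = (5*42)*6 = 210*6 = 1260)
G = -80
G*(-1 + F*(-5)) = -80*(-1 + 1260*(-5)) = -80*(-1 - 6300) = -80*(-6301) = 504080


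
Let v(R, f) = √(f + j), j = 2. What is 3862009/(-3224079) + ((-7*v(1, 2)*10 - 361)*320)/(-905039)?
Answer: -2978384418071/2917917234081 ≈ -1.0207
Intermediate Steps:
v(R, f) = √(2 + f) (v(R, f) = √(f + 2) = √(2 + f))
3862009/(-3224079) + ((-7*v(1, 2)*10 - 361)*320)/(-905039) = 3862009/(-3224079) + ((-7*√(2 + 2)*10 - 361)*320)/(-905039) = 3862009*(-1/3224079) + ((-7*√4*10 - 361)*320)*(-1/905039) = -3862009/3224079 + ((-7*2*10 - 361)*320)*(-1/905039) = -3862009/3224079 + ((-14*10 - 361)*320)*(-1/905039) = -3862009/3224079 + ((-140 - 361)*320)*(-1/905039) = -3862009/3224079 - 501*320*(-1/905039) = -3862009/3224079 - 160320*(-1/905039) = -3862009/3224079 + 160320/905039 = -2978384418071/2917917234081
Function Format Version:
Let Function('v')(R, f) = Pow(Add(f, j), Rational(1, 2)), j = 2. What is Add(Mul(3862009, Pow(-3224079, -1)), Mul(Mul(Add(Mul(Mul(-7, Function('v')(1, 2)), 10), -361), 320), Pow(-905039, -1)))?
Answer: Rational(-2978384418071, 2917917234081) ≈ -1.0207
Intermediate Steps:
Function('v')(R, f) = Pow(Add(2, f), Rational(1, 2)) (Function('v')(R, f) = Pow(Add(f, 2), Rational(1, 2)) = Pow(Add(2, f), Rational(1, 2)))
Add(Mul(3862009, Pow(-3224079, -1)), Mul(Mul(Add(Mul(Mul(-7, Function('v')(1, 2)), 10), -361), 320), Pow(-905039, -1))) = Add(Mul(3862009, Pow(-3224079, -1)), Mul(Mul(Add(Mul(Mul(-7, Pow(Add(2, 2), Rational(1, 2))), 10), -361), 320), Pow(-905039, -1))) = Add(Mul(3862009, Rational(-1, 3224079)), Mul(Mul(Add(Mul(Mul(-7, Pow(4, Rational(1, 2))), 10), -361), 320), Rational(-1, 905039))) = Add(Rational(-3862009, 3224079), Mul(Mul(Add(Mul(Mul(-7, 2), 10), -361), 320), Rational(-1, 905039))) = Add(Rational(-3862009, 3224079), Mul(Mul(Add(Mul(-14, 10), -361), 320), Rational(-1, 905039))) = Add(Rational(-3862009, 3224079), Mul(Mul(Add(-140, -361), 320), Rational(-1, 905039))) = Add(Rational(-3862009, 3224079), Mul(Mul(-501, 320), Rational(-1, 905039))) = Add(Rational(-3862009, 3224079), Mul(-160320, Rational(-1, 905039))) = Add(Rational(-3862009, 3224079), Rational(160320, 905039)) = Rational(-2978384418071, 2917917234081)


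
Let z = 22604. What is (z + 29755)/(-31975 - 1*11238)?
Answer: -52359/43213 ≈ -1.2116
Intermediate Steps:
(z + 29755)/(-31975 - 1*11238) = (22604 + 29755)/(-31975 - 1*11238) = 52359/(-31975 - 11238) = 52359/(-43213) = 52359*(-1/43213) = -52359/43213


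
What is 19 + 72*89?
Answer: 6427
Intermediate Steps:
19 + 72*89 = 19 + 6408 = 6427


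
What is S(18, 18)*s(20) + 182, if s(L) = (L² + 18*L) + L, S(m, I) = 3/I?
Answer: 312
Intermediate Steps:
s(L) = L² + 19*L
S(18, 18)*s(20) + 182 = (3/18)*(20*(19 + 20)) + 182 = (3*(1/18))*(20*39) + 182 = (⅙)*780 + 182 = 130 + 182 = 312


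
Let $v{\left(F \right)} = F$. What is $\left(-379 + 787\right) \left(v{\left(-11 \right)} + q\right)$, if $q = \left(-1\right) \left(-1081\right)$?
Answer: $436560$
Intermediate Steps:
$q = 1081$
$\left(-379 + 787\right) \left(v{\left(-11 \right)} + q\right) = \left(-379 + 787\right) \left(-11 + 1081\right) = 408 \cdot 1070 = 436560$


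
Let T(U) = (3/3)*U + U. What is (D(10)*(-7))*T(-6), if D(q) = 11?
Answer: 924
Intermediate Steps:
T(U) = 2*U (T(U) = (3*(⅓))*U + U = 1*U + U = U + U = 2*U)
(D(10)*(-7))*T(-6) = (11*(-7))*(2*(-6)) = -77*(-12) = 924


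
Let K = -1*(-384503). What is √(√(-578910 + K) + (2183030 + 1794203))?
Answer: √(3977233 + I*√194407) ≈ 1994.3 + 0.11*I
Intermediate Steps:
K = 384503
√(√(-578910 + K) + (2183030 + 1794203)) = √(√(-578910 + 384503) + (2183030 + 1794203)) = √(√(-194407) + 3977233) = √(I*√194407 + 3977233) = √(3977233 + I*√194407)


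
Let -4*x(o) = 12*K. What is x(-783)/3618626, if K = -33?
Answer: 9/328966 ≈ 2.7358e-5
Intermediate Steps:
x(o) = 99 (x(o) = -3*(-33) = -¼*(-396) = 99)
x(-783)/3618626 = 99/3618626 = 99*(1/3618626) = 9/328966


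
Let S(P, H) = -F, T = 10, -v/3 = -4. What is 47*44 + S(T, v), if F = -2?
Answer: 2070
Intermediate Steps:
v = 12 (v = -3*(-4) = 12)
S(P, H) = 2 (S(P, H) = -1*(-2) = 2)
47*44 + S(T, v) = 47*44 + 2 = 2068 + 2 = 2070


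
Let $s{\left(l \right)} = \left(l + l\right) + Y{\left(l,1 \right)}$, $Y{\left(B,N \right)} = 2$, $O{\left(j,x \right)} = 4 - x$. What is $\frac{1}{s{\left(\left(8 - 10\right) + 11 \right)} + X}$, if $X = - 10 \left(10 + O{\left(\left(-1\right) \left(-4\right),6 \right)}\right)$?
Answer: $- \frac{1}{60} \approx -0.016667$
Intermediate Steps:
$s{\left(l \right)} = 2 + 2 l$ ($s{\left(l \right)} = \left(l + l\right) + 2 = 2 l + 2 = 2 + 2 l$)
$X = -80$ ($X = - 10 \left(10 + \left(4 - 6\right)\right) = - 10 \left(10 - 2\right) = \left(-10\right) 8 = -80$)
$\frac{1}{s{\left(\left(8 - 10\right) + 11 \right)} + X} = \frac{1}{\left(2 + 2 \left(\left(8 - 10\right) + 11\right)\right) - 80} = \frac{1}{\left(2 + 2 \left(-2 + 11\right)\right) - 80} = \frac{1}{\left(2 + 2 \cdot 9\right) - 80} = \frac{1}{\left(2 + 18\right) - 80} = \frac{1}{20 - 80} = \frac{1}{-60} = - \frac{1}{60}$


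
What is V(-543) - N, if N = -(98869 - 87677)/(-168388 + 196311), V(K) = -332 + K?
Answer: -24421433/27923 ≈ -874.60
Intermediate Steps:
N = -11192/27923 ≈ -0.40082
V(-543) - N = (-332 - 543) - 1*(-11192/27923) = -875 + 11192/27923 = -24421433/27923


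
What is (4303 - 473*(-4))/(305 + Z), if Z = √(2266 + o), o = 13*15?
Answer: 629825/30188 - 2065*√2461/30188 ≈ 17.470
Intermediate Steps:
o = 195
Z = √2461 (Z = √(2266 + 195) = √2461 ≈ 49.608)
(4303 - 473*(-4))/(305 + Z) = (4303 - 473*(-4))/(305 + √2461) = (4303 + 1892)/(305 + √2461) = 6195/(305 + √2461)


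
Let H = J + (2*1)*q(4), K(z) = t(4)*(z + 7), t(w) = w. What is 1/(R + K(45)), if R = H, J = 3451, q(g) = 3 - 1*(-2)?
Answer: 1/3669 ≈ 0.00027255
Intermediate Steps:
q(g) = 5 (q(g) = 3 + 2 = 5)
K(z) = 28 + 4*z (K(z) = 4*(z + 7) = 4*(7 + z) = 28 + 4*z)
H = 3461 (H = 3451 + (2*1)*5 = 3451 + 2*5 = 3451 + 10 = 3461)
R = 3461
1/(R + K(45)) = 1/(3461 + (28 + 4*45)) = 1/(3461 + (28 + 180)) = 1/(3461 + 208) = 1/3669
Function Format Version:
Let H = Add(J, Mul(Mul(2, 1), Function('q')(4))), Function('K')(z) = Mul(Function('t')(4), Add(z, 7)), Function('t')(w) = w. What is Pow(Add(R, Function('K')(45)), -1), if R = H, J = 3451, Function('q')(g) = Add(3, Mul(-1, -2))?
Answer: Rational(1, 3669) ≈ 0.00027255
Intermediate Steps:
Function('q')(g) = 5 (Function('q')(g) = Add(3, 2) = 5)
Function('K')(z) = Add(28, Mul(4, z)) (Function('K')(z) = Mul(4, Add(z, 7)) = Mul(4, Add(7, z)) = Add(28, Mul(4, z)))
H = 3461 (H = Add(3451, Mul(Mul(2, 1), 5)) = Add(3451, Mul(2, 5)) = Add(3451, 10) = 3461)
R = 3461
Pow(Add(R, Function('K')(45)), -1) = Pow(Add(3461, Add(28, Mul(4, 45))), -1) = Pow(Add(3461, Add(28, 180)), -1) = Pow(Add(3461, 208), -1) = Pow(3669, -1) = Rational(1, 3669)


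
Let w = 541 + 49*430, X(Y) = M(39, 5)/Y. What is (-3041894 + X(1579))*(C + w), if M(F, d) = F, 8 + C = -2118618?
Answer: 10072278828197805/1579 ≈ 6.3789e+12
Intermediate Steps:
C = -2118626 (C = -8 - 2118618 = -2118626)
X(Y) = 39/Y
w = 21611 (w = 541 + 21070 = 21611)
(-3041894 + X(1579))*(C + w) = (-3041894 + 39/1579)*(-2118626 + 21611) = (-3041894 + 39*(1/1579))*(-2097015) = (-3041894 + 39/1579)*(-2097015) = -4803150587/1579*(-2097015) = 10072278828197805/1579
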